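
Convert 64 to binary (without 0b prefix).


64 = 1000000 in binary

1000000


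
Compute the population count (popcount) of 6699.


0b1101000101011 has 7 set bits

7


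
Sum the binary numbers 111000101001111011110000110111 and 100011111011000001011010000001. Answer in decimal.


111000101001111011110000110111 + 100011111011000001011010000001 = 1011100100100111101001010111000 = 1553191608

1553191608


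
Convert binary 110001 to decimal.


110001 in decimal = 49

49


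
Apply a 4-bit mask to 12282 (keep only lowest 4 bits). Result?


12282 & 15 = 10

10


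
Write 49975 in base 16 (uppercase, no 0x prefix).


49975 = C337 hex

C337


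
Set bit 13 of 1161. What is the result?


1161 | (1 << 13) = 1161 | 8192 = 9353

9353


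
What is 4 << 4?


0b100 << 4 = 0b1000000 = 64

64


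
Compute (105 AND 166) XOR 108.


Step 1: 105 & 166 = 32
Step 2: 32 ^ 108 = 76

76


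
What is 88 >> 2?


0b1011000 >> 2 = 0b10110 = 22

22


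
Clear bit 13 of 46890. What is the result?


46890 & ~(1 << 13) = 38698

38698


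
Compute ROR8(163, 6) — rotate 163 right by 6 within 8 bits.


Rotate 0b10100011 right by 6 (8-bit) = 0b10001110 = 142

142


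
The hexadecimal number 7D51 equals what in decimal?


7D51 hex = 32081 decimal

32081


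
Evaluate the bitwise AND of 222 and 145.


0b11011110 & 0b10010001 = 0b10010000 = 144

144


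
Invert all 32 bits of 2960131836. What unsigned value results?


2960131836 ^ 4294967295 = 1334835459

1334835459


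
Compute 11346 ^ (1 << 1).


11346 ^ (1 << 1) = 11346 ^ 2 = 11344

11344


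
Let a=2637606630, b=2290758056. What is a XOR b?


2637606630 ^ 2290758056 = 364683086

364683086


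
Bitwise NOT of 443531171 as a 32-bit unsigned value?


~0b11010011011111011111110100011 = 0b11100101100100000100000001011100 = 3851436124 (32-bit unsigned)

3851436124


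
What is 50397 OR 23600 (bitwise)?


0b1100010011011101 | 0b101110000110000 = 0b1101110011111101 = 56573

56573


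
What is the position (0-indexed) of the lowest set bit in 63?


0b111111. Lowest set bit at position 0

0


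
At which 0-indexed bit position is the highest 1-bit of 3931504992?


0b11101010010101100000000101100000. Highest set bit at position 31

31


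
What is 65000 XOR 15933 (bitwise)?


0b1111110111101000 ^ 0b11111000111101 = 0b1100001111010101 = 50133

50133


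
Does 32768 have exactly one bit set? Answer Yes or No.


0b1000000000000000. Only one bit set => Yes

Yes


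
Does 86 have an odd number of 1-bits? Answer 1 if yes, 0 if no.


0b1010110 has 4 ones => parity 0

0


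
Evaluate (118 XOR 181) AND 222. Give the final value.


Step 1: 118 ^ 181 = 195
Step 2: 195 & 222 = 194

194


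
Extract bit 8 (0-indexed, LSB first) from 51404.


0b1100100011001100, position 8 = 0

0


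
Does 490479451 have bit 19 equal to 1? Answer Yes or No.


0b11101001111000001111101011011, bit 19 = 1. Yes

Yes


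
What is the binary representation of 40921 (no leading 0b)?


40921 = 1001111111011001 in binary

1001111111011001


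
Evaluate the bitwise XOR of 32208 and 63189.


0b111110111010000 ^ 0b1111011011010101 = 0b1000101100000101 = 35589

35589


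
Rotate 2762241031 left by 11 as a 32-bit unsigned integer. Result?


Rotate 0b10100100101001000111010000000111 left by 11 (32-bit) = 0b100011101000000011110100100101 = 597703973

597703973


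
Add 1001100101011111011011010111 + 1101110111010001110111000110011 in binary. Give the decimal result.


1001100101011111011011010111 + 1101110111010001110111000110011 = 1111000011111101110010100001010 = 2021582090

2021582090


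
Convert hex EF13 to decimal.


EF13 hex = 61203 decimal

61203


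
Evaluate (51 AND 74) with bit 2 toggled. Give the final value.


Step 1: 51 & 74 = 2
Step 2: 2 ^ (1 << 2) = 2 ^ 4 = 6

6


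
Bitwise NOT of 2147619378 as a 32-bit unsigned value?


~0b10000000000000100001001000110010 = 0b1111111111111011110110111001101 = 2147347917 (32-bit unsigned)

2147347917


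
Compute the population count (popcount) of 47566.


0b1011100111001110 has 10 set bits

10


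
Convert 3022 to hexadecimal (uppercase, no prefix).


3022 = BCE hex

BCE


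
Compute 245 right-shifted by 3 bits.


0b11110101 >> 3 = 0b11110 = 30

30


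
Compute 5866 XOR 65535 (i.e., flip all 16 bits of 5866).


5866 ^ 65535 = 59669

59669


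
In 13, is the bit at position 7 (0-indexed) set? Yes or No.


0b1101, bit 7 = 0. No

No


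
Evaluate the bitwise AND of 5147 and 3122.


0b1010000011011 & 0b110000110010 = 0b10000010010 = 1042

1042


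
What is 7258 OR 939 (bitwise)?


0b1110001011010 | 0b1110101011 = 0b1111111111011 = 8187

8187


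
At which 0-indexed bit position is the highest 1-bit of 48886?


0b1011111011110110. Highest set bit at position 15

15


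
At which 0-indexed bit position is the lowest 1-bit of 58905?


0b1110011000011001. Lowest set bit at position 0

0


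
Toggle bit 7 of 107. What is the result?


107 ^ (1 << 7) = 107 ^ 128 = 235

235


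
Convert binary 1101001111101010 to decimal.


1101001111101010 in decimal = 54250

54250


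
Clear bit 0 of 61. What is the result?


61 & ~(1 << 0) = 60

60


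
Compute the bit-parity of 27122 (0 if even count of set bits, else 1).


0b110100111110010 has 9 ones => parity 1

1


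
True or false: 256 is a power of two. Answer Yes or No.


0b100000000. Only one bit set => Yes

Yes


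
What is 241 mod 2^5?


241 & 31 = 17

17


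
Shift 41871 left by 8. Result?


0b1010001110001111 << 8 = 0b101000111000111100000000 = 10718976

10718976


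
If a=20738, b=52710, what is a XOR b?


20738 ^ 52710 = 40164

40164


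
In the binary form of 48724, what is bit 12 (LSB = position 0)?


0b1011111001010100, position 12 = 1

1


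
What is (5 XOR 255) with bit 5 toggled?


Step 1: 5 ^ 255 = 250
Step 2: 250 ^ (1 << 5) = 250 ^ 32 = 218

218


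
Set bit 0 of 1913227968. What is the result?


1913227968 | (1 << 0) = 1913227968 | 1 = 1913227969

1913227969


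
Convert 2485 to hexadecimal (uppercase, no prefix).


2485 = 9B5 hex

9B5


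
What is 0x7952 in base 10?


7952 hex = 31058 decimal

31058


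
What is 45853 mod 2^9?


45853 & 511 = 285

285


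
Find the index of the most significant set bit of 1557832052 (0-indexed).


0b1011100110110101010000101110100. Highest set bit at position 30

30


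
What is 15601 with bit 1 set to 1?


15601 | (1 << 1) = 15601 | 2 = 15603

15603


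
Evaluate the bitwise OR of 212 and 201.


0b11010100 | 0b11001001 = 0b11011101 = 221

221


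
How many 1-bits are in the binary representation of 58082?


0b1110001011100010 has 8 set bits

8


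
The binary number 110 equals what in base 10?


110 in decimal = 6

6


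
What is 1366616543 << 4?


0b1010001011101001110100111011111 << 4 = 0b10100010111010011101001110111110000 = 21865864688

21865864688


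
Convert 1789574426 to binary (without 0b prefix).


1789574426 = 1101010101010101011110100011010 in binary

1101010101010101011110100011010


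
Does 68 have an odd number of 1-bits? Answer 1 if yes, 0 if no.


0b1000100 has 2 ones => parity 0

0


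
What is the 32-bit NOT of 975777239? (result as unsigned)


~0b111010001010010010110111010111 = 0b11000101110101101101001000101000 = 3319190056 (32-bit unsigned)

3319190056


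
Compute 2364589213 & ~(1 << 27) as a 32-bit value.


2364589213 & ~(1 << 27) = 2230371485

2230371485


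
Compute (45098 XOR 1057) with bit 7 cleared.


Step 1: 45098 ^ 1057 = 46091
Step 2: 46091 & ~(1 << 7) = 46091

46091


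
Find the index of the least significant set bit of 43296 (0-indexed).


0b1010100100100000. Lowest set bit at position 5

5


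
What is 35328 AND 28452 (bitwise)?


0b1000101000000000 & 0b110111100100100 = 0b101000000000 = 2560

2560


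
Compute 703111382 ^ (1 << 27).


703111382 ^ (1 << 27) = 703111382 ^ 134217728 = 568893654

568893654


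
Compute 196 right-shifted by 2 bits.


0b11000100 >> 2 = 0b110001 = 49

49


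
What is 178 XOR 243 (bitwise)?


0b10110010 ^ 0b11110011 = 0b1000001 = 65

65


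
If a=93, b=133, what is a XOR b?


93 ^ 133 = 216

216


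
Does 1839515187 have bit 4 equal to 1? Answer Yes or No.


0b1101101101001001100011000110011, bit 4 = 1. Yes

Yes


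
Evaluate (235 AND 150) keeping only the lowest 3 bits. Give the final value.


Step 1: 235 & 150 = 130
Step 2: 130 & 7 = 2

2


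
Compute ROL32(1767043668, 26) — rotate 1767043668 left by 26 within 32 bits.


Rotate 0b1101001010100101111001001010100 left by 26 (32-bit) = 0b1010001101001010100101111001001 = 1369787337

1369787337


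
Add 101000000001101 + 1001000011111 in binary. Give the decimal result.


101000000001101 + 1001000011111 = 110001000101100 = 25132

25132


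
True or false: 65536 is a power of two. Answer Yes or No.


0b10000000000000000. Only one bit set => Yes

Yes


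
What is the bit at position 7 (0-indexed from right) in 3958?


0b111101110110, position 7 = 0

0


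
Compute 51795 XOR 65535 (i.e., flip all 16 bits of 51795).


51795 ^ 65535 = 13740

13740


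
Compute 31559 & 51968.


0b111101101000111 & 0b1100101100000000 = 0b100101100000000 = 19200

19200


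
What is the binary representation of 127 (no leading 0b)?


127 = 1111111 in binary

1111111


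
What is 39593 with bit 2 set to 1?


39593 | (1 << 2) = 39593 | 4 = 39597

39597


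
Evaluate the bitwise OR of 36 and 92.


0b100100 | 0b1011100 = 0b1111100 = 124

124


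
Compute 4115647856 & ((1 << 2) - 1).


4115647856 & 3 = 0

0


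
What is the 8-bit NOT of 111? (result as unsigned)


~0b1101111 = 0b10010000 = 144 (8-bit unsigned)

144


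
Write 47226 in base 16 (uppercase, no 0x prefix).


47226 = B87A hex

B87A


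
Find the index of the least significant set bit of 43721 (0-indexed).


0b1010101011001001. Lowest set bit at position 0

0


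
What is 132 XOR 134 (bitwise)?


0b10000100 ^ 0b10000110 = 0b10 = 2

2


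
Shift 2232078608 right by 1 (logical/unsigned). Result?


0b10000101000010101101000100010000 >> 1 = 0b1000010100001010110100010001000 = 1116039304

1116039304


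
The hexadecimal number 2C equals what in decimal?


2C hex = 44 decimal

44


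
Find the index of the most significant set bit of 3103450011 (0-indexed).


0b10111000111110101110001110011011. Highest set bit at position 31

31


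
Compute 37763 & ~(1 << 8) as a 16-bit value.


37763 & ~(1 << 8) = 37507

37507


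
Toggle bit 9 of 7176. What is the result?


7176 ^ (1 << 9) = 7176 ^ 512 = 7688

7688


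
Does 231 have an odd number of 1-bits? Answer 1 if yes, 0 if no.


0b11100111 has 6 ones => parity 0

0


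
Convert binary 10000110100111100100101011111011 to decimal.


10000110100111100100101011111011 in decimal = 2258520827

2258520827


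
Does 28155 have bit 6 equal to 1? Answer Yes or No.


0b110110111111011, bit 6 = 1. Yes

Yes


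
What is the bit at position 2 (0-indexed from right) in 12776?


0b11000111101000, position 2 = 0

0


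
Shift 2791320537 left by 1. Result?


0b10100110011000000010101111011001 << 1 = 0b101001100110000000101011110110010 = 5582641074

5582641074


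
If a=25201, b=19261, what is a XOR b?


25201 ^ 19261 = 10572

10572


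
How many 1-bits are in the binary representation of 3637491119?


0b11011000110011111011010110101111 has 21 set bits

21


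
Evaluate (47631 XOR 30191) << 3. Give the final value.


Step 1: 47631 ^ 30191 = 53216
Step 2: 53216 << 3 = 425728

425728


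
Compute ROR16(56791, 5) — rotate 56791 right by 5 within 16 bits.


Rotate 0b1101110111010111 right by 5 (16-bit) = 0b1011111011101110 = 48878

48878


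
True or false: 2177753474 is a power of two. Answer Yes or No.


0b10000001110011011110000110000010. Multiple bits set => No

No


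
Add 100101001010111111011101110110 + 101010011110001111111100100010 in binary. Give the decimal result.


100101001010111111011101110110 + 101010011110001111111100100010 = 1001111101001001111011010011000 = 1336211096

1336211096


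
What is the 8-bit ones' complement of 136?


136 ^ 255 = 119

119


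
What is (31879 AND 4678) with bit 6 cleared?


Step 1: 31879 & 4678 = 4102
Step 2: 4102 & ~(1 << 6) = 4102

4102


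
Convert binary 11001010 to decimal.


11001010 in decimal = 202

202


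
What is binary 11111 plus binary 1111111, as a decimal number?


11111 + 1111111 = 10011110 = 158

158


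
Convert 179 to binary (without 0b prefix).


179 = 10110011 in binary

10110011


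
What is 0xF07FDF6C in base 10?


F07FDF6C hex = 4034912108 decimal

4034912108


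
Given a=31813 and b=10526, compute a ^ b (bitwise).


31813 ^ 10526 = 21851

21851


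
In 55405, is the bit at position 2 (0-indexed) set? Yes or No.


0b1101100001101101, bit 2 = 1. Yes

Yes


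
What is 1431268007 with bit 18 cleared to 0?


1431268007 & ~(1 << 18) = 1431005863

1431005863


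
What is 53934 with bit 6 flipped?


53934 ^ (1 << 6) = 53934 ^ 64 = 53998

53998


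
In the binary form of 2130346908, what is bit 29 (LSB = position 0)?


0b1111110111110101000001110011100, position 29 = 1

1


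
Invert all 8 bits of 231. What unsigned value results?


231 ^ 255 = 24

24


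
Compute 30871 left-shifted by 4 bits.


0b111100010010111 << 4 = 0b1111000100101110000 = 493936

493936


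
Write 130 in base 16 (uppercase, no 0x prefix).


130 = 82 hex

82


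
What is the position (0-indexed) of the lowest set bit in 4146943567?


0b11110111001011010101011001001111. Lowest set bit at position 0

0


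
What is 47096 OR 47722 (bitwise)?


0b1011011111111000 | 0b1011101001101010 = 0b1011111111111010 = 49146

49146


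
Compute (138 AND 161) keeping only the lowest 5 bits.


Step 1: 138 & 161 = 128
Step 2: 128 & 31 = 0

0


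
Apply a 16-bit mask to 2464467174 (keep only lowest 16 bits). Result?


2464467174 & 65535 = 51430

51430


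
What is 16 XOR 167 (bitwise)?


0b10000 ^ 0b10100111 = 0b10110111 = 183

183


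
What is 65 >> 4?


0b1000001 >> 4 = 0b100 = 4

4


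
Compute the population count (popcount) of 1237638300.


0b1001001110001001101110010011100 has 15 set bits

15


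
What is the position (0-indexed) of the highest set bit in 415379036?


0b11000110000100010111001011100. Highest set bit at position 28

28


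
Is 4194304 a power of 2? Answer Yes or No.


0b10000000000000000000000. Only one bit set => Yes

Yes


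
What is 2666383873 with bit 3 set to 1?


2666383873 | (1 << 3) = 2666383873 | 8 = 2666383881

2666383881


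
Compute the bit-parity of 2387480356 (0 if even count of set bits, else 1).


0b10001110010011100000111100100100 has 14 ones => parity 0

0


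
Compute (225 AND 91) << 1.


Step 1: 225 & 91 = 65
Step 2: 65 << 1 = 130

130


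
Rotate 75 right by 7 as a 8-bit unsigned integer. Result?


Rotate 0b1001011 right by 7 (8-bit) = 0b10010110 = 150

150


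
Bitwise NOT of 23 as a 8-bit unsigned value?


~0b10111 = 0b11101000 = 232 (8-bit unsigned)

232


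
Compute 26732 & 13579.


0b110100001101100 & 0b11010100001011 = 0b10000000001000 = 8200

8200


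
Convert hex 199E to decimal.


199E hex = 6558 decimal

6558


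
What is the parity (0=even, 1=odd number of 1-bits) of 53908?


0b1101001010010100 has 7 ones => parity 1

1


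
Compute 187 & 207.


0b10111011 & 0b11001111 = 0b10001011 = 139

139


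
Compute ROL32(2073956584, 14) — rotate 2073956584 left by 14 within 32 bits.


Rotate 0b1111011100111100001000011101000 left by 14 (32-bit) = 0b10000100001110100001111011100111 = 2218401511

2218401511


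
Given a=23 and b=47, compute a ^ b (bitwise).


23 ^ 47 = 56

56


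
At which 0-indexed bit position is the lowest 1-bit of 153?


0b10011001. Lowest set bit at position 0

0


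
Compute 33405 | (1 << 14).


33405 | (1 << 14) = 33405 | 16384 = 49789

49789


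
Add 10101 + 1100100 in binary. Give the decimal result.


10101 + 1100100 = 1111001 = 121

121


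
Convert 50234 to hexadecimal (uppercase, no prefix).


50234 = C43A hex

C43A


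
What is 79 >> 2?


0b1001111 >> 2 = 0b10011 = 19

19


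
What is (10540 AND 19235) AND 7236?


Step 1: 10540 & 19235 = 2336
Step 2: 2336 & 7236 = 2048

2048


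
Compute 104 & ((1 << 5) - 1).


104 & 31 = 8

8


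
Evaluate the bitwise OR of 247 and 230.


0b11110111 | 0b11100110 = 0b11110111 = 247

247


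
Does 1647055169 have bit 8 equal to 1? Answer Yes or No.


0b1100010001011000001000101000001, bit 8 = 1. Yes

Yes


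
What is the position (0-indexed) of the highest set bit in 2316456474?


0b10001010000100100101001000011010. Highest set bit at position 31

31


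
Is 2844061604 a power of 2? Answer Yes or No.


0b10101001100001001110111110100100. Multiple bits set => No

No


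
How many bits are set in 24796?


0b110000011011100 has 7 set bits

7


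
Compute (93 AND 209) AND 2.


Step 1: 93 & 209 = 81
Step 2: 81 & 2 = 0

0


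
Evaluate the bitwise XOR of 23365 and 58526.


0b101101101000101 ^ 0b1110010010011110 = 0b1011111111011011 = 49115

49115


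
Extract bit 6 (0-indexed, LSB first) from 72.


0b1001000, position 6 = 1

1


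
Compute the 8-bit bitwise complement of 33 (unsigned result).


~0b100001 = 0b11011110 = 222 (8-bit unsigned)

222


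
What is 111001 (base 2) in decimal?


111001 in decimal = 57

57


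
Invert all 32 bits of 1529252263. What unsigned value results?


1529252263 ^ 4294967295 = 2765715032

2765715032


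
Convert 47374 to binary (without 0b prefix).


47374 = 1011100100001110 in binary

1011100100001110


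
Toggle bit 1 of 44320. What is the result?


44320 ^ (1 << 1) = 44320 ^ 2 = 44322

44322


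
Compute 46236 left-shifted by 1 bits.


0b1011010010011100 << 1 = 0b10110100100111000 = 92472

92472


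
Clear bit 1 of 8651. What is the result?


8651 & ~(1 << 1) = 8649

8649


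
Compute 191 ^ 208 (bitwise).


0b10111111 ^ 0b11010000 = 0b1101111 = 111

111


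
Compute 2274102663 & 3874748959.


0b10000111100011000000110110000111 & 0b11100110111100111111101000011111 = 0b10000110100000000000100000000111 = 2256537607

2256537607


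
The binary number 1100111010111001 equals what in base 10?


1100111010111001 in decimal = 52921

52921


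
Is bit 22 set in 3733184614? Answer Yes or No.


0b11011110100000111110000001100110, bit 22 = 0. No

No


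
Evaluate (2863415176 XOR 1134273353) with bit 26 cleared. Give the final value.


Step 1: 2863415176 ^ 1134273353 = 3912735937
Step 2: 3912735937 & ~(1 << 26) = 3912735937

3912735937


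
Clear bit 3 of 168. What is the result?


168 & ~(1 << 3) = 160

160


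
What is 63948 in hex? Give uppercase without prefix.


63948 = F9CC hex

F9CC


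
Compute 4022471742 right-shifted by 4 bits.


0b11101111110000100000110000111110 >> 4 = 0b1110111111000010000011000011 = 251404483

251404483


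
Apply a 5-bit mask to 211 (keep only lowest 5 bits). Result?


211 & 31 = 19

19


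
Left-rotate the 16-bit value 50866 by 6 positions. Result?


Rotate 0b1100011010110010 left by 6 (16-bit) = 0b1010110010110001 = 44209

44209


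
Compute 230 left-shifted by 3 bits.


0b11100110 << 3 = 0b11100110000 = 1840

1840


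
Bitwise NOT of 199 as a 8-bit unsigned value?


~0b11000111 = 0b111000 = 56 (8-bit unsigned)

56


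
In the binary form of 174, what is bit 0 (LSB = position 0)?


0b10101110, position 0 = 0

0


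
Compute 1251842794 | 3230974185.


0b1001010100111011001101011101010 | 0b11000000100101001100000011101001 = 0b11001010100111011101101011101011 = 3399342827

3399342827


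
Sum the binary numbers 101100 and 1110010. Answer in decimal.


101100 + 1110010 = 10011110 = 158

158


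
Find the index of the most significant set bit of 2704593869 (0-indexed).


0b10100001001101001101001111001101. Highest set bit at position 31

31


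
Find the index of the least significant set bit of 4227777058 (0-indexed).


0b11111011111111101100001000100010. Lowest set bit at position 1

1


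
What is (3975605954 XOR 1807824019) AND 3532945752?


Step 1: 3975605954 ^ 1807824019 = 2268584529
Step 2: 2268584529 & 3532945752 = 2182371408

2182371408


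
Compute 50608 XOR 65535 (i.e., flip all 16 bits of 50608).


50608 ^ 65535 = 14927

14927


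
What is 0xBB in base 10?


BB hex = 187 decimal

187


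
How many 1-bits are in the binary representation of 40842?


0b1001111110001010 has 9 set bits

9


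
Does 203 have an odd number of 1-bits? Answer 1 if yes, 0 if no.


0b11001011 has 5 ones => parity 1

1


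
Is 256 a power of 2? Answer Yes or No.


0b100000000. Only one bit set => Yes

Yes


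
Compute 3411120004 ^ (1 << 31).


3411120004 ^ (1 << 31) = 3411120004 ^ 2147483648 = 1263636356

1263636356


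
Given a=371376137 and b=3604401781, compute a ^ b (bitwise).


371376137 ^ 3604401781 = 3237219964

3237219964


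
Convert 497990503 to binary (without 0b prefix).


497990503 = 11101101011101011101101100111 in binary

11101101011101011101101100111


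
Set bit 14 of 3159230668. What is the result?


3159230668 | (1 << 14) = 3159230668 | 16384 = 3159247052

3159247052


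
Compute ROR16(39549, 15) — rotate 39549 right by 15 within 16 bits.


Rotate 0b1001101001111101 right by 15 (16-bit) = 0b11010011111011 = 13563

13563


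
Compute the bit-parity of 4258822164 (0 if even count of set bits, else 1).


0b11111101110110000111100000010100 has 17 ones => parity 1

1


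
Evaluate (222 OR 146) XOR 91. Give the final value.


Step 1: 222 | 146 = 222
Step 2: 222 ^ 91 = 133

133


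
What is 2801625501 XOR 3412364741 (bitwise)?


0b10100110111111010110100110011101 ^ 0b11001011011001001000110111000101 = 0b1101101100110011110010001011000 = 1838802008

1838802008


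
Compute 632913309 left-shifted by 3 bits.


0b100101101110010111110110011101 << 3 = 0b100101101110010111110110011101000 = 5063306472

5063306472


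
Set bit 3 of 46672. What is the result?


46672 | (1 << 3) = 46672 | 8 = 46680

46680


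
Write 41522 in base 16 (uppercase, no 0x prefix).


41522 = A232 hex

A232


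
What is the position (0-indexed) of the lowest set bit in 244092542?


0b1110100011001000111001111110. Lowest set bit at position 1

1


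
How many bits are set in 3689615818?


0b11011011111010110001000111001010 has 18 set bits

18


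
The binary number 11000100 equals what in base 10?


11000100 in decimal = 196

196


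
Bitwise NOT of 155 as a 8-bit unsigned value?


~0b10011011 = 0b1100100 = 100 (8-bit unsigned)

100


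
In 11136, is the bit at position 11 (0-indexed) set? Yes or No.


0b10101110000000, bit 11 = 1. Yes

Yes


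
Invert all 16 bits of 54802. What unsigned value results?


54802 ^ 65535 = 10733

10733


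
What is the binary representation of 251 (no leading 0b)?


251 = 11111011 in binary

11111011


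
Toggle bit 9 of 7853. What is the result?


7853 ^ (1 << 9) = 7853 ^ 512 = 7341

7341


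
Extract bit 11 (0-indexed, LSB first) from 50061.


0b1100001110001101, position 11 = 0

0


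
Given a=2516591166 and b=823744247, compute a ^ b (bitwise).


2516591166 ^ 823744247 = 2803463369

2803463369


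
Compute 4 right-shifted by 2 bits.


0b100 >> 2 = 0b1 = 1

1


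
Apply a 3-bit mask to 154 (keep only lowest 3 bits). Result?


154 & 7 = 2

2


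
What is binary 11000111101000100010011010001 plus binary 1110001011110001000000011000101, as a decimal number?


11000111101000100010011010001 + 1110001011110001000000011000101 = 10001010011011001100010110010110 = 2322384278

2322384278


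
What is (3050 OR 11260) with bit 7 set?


Step 1: 3050 | 11260 = 11262
Step 2: 11262 | (1 << 7) = 11262 | 128 = 11262

11262


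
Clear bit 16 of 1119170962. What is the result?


1119170962 & ~(1 << 16) = 1119105426

1119105426


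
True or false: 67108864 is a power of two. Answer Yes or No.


0b100000000000000000000000000. Only one bit set => Yes

Yes


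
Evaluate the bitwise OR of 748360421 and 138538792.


0b101100100110110001001011100101 | 0b1000010000011110111100101000 = 0b101100110110111111111111101101 = 752615405

752615405


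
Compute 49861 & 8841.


0b1100001011000101 & 0b10001010001001 = 0b1010000001 = 641

641


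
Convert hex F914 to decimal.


F914 hex = 63764 decimal

63764


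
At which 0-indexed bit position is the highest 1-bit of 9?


0b1001. Highest set bit at position 3

3


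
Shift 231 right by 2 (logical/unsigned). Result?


0b11100111 >> 2 = 0b111001 = 57

57


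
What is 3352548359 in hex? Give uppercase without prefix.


3352548359 = C7D3D407 hex

C7D3D407


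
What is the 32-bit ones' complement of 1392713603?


1392713603 ^ 4294967295 = 2902253692

2902253692


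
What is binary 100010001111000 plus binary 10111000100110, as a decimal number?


100010001111000 + 10111000100110 = 111001010011110 = 29342

29342


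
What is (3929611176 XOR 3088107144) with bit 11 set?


Step 1: 3929611176 ^ 3088107144 = 1378475296
Step 2: 1378475296 | (1 << 11) = 1378475296 | 2048 = 1378475296

1378475296


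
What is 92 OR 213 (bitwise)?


0b1011100 | 0b11010101 = 0b11011101 = 221

221


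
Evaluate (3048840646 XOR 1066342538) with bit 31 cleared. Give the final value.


Step 1: 3048840646 ^ 1066342538 = 2318828876
Step 2: 2318828876 & ~(1 << 31) = 171345228

171345228


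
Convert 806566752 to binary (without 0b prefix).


806566752 = 110000000100110011101101100000 in binary

110000000100110011101101100000


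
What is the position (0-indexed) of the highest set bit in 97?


0b1100001. Highest set bit at position 6

6


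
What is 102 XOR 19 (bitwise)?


0b1100110 ^ 0b10011 = 0b1110101 = 117

117


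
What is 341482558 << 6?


0b10100010110101001110000111110 << 6 = 0b10100010110101001110000111110000000 = 21854883712

21854883712


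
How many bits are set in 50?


0b110010 has 3 set bits

3


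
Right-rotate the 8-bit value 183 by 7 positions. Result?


Rotate 0b10110111 right by 7 (8-bit) = 0b1101111 = 111

111


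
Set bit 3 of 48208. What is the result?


48208 | (1 << 3) = 48208 | 8 = 48216

48216


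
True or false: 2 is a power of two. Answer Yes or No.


0b10. Only one bit set => Yes

Yes


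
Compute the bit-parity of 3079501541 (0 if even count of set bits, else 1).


0b10110111100011010111011011100101 has 20 ones => parity 0

0


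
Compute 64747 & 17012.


0b1111110011101011 & 0b100001001110100 = 0b100000001100000 = 16480

16480


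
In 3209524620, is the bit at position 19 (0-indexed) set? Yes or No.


0b10111111010011010111010110001100, bit 19 = 1. Yes

Yes


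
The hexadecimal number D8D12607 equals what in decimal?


D8D12607 hex = 3637585415 decimal

3637585415


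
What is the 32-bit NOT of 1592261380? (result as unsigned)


~0b1011110111001111111101100000100 = 0b10100001000110000000010011111011 = 2702705915 (32-bit unsigned)

2702705915


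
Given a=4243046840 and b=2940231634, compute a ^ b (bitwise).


4243046840 ^ 2940231634 = 1403493994

1403493994


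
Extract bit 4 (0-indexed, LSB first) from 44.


0b101100, position 4 = 0

0


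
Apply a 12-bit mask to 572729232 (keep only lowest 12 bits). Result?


572729232 & 4095 = 1936

1936


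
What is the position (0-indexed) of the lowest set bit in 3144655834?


0b10111011011011111010001111011010. Lowest set bit at position 1

1


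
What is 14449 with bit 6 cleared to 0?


14449 & ~(1 << 6) = 14385

14385


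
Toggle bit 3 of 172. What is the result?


172 ^ (1 << 3) = 172 ^ 8 = 164

164


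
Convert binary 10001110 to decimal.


10001110 in decimal = 142

142


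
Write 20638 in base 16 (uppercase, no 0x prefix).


20638 = 509E hex

509E


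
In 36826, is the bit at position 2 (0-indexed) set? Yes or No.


0b1000111111011010, bit 2 = 0. No

No


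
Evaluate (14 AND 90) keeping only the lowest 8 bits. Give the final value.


Step 1: 14 & 90 = 10
Step 2: 10 & 255 = 10

10


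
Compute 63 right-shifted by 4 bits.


0b111111 >> 4 = 0b11 = 3

3


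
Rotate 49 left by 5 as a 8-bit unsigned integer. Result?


Rotate 0b110001 left by 5 (8-bit) = 0b100110 = 38

38


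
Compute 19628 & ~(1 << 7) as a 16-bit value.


19628 & ~(1 << 7) = 19500

19500


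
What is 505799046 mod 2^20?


505799046 & 1048575 = 385414

385414


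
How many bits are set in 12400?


0b11000001110000 has 5 set bits

5


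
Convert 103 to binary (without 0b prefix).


103 = 1100111 in binary

1100111


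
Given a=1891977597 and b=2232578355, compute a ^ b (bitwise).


1891977597 ^ 2232578355 = 4124522574

4124522574


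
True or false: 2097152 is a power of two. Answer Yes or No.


0b1000000000000000000000. Only one bit set => Yes

Yes


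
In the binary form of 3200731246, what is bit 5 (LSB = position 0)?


0b10111110110001110100100001101110, position 5 = 1

1


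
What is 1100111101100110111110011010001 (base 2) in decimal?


1100111101100110111110011010001 in decimal = 1739816145

1739816145


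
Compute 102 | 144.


0b1100110 | 0b10010000 = 0b11110110 = 246

246


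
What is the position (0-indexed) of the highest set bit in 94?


0b1011110. Highest set bit at position 6

6


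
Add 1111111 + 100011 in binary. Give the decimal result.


1111111 + 100011 = 10100010 = 162

162


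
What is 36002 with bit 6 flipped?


36002 ^ (1 << 6) = 36002 ^ 64 = 36066

36066


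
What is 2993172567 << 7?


0b10110010011010000011000001010111 << 7 = 0b101100100110100000110000010101110000000 = 383126088576

383126088576


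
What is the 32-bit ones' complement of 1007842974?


1007842974 ^ 4294967295 = 3287124321

3287124321


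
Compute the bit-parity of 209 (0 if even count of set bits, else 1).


0b11010001 has 4 ones => parity 0

0


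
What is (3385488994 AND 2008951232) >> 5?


Step 1: 3385488994 & 2008951232 = 1099571264
Step 2: 1099571264 >> 5 = 34361602

34361602


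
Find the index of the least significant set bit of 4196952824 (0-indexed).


0b11111010001010000110101011111000. Lowest set bit at position 3

3


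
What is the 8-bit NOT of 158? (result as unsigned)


~0b10011110 = 0b1100001 = 97 (8-bit unsigned)

97


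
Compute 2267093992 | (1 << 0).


2267093992 | (1 << 0) = 2267093992 | 1 = 2267093993

2267093993


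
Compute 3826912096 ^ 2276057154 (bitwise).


0b11100100000110100000101101100000 ^ 0b10000111101010011110000001000010 = 0b1100011101100111110101100100010 = 1672735522

1672735522


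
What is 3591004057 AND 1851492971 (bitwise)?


0b11010110000010100101111110011001 & 0b1101110010110111000101001101011 = 0b1000110000010100000101000001001 = 1175063049

1175063049


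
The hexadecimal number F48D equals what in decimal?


F48D hex = 62605 decimal

62605


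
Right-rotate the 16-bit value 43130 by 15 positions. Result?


Rotate 0b1010100001111010 right by 15 (16-bit) = 0b101000011110101 = 20725

20725


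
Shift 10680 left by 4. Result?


0b10100110111000 << 4 = 0b101001101110000000 = 170880

170880


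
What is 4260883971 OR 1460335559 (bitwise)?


0b11111101111101111110111000000011 | 0b1010111000010101111001111000111 = 0b11111111111111111111111111000111 = 4294967239

4294967239


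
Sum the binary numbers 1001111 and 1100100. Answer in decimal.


1001111 + 1100100 = 10110011 = 179

179


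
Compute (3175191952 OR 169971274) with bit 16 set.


Step 1: 3175191952 | 169971274 = 3210846170
Step 2: 3210846170 | (1 << 16) = 3210846170 | 65536 = 3210846170

3210846170


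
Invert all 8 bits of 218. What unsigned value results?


218 ^ 255 = 37

37


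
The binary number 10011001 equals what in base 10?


10011001 in decimal = 153

153


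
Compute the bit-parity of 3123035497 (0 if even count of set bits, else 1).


0b10111010001001011011110101101001 has 18 ones => parity 0

0


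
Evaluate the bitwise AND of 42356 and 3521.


0b1010010101110100 & 0b110111000001 = 0b10101000000 = 1344

1344


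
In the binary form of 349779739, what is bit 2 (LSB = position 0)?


0b10100110110010011011100011011, position 2 = 0

0


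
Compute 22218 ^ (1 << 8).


22218 ^ (1 << 8) = 22218 ^ 256 = 22474

22474


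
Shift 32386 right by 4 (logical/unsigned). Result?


0b111111010000010 >> 4 = 0b11111101000 = 2024

2024


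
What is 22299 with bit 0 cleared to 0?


22299 & ~(1 << 0) = 22298

22298


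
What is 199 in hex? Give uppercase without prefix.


199 = C7 hex

C7


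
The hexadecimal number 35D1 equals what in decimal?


35D1 hex = 13777 decimal

13777


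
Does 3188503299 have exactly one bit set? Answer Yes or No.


0b10111110000011001011001100000011. Multiple bits set => No

No


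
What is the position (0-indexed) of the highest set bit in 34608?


0b1000011100110000. Highest set bit at position 15

15


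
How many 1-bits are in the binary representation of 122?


0b1111010 has 5 set bits

5


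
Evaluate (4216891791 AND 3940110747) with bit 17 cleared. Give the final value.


Step 1: 4216891791 & 3940110747 = 3931636107
Step 2: 3931636107 & ~(1 << 17) = 3931636107

3931636107


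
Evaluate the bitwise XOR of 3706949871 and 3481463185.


0b11011100111100111001000011101111 ^ 0b11001111100000101110100110010001 = 0b10011011100010111100101111110 = 326203774

326203774


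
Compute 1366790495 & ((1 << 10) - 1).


1366790495 & 1023 = 351

351


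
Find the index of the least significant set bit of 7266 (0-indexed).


0b1110001100010. Lowest set bit at position 1

1


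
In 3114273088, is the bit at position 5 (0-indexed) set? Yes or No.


0b10111001101000000000100101000000, bit 5 = 0. No

No


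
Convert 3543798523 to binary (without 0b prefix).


3543798523 = 11010011001110100001001011111011 in binary

11010011001110100001001011111011


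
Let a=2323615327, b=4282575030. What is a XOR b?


2323615327 ^ 4282575030 = 1966958313

1966958313


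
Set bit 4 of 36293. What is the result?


36293 | (1 << 4) = 36293 | 16 = 36309

36309


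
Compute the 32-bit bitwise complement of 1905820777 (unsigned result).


~0b1110001100110001000010001101001 = 0b10001110011001110111101110010110 = 2389146518 (32-bit unsigned)

2389146518


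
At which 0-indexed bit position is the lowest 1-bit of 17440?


0b100010000100000. Lowest set bit at position 5

5


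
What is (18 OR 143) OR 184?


Step 1: 18 | 143 = 159
Step 2: 159 | 184 = 191

191


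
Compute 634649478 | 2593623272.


0b100101110100111111101110000110 | 0b10011010100101111000110011101000 = 0b10111111110101111111111111101110 = 3218604014

3218604014


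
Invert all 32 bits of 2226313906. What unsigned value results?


2226313906 ^ 4294967295 = 2068653389

2068653389


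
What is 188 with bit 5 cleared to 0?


188 & ~(1 << 5) = 156

156


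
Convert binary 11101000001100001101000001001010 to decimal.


11101000001100001101000001001010 in decimal = 3895513162

3895513162


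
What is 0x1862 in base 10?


1862 hex = 6242 decimal

6242


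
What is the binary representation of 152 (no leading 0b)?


152 = 10011000 in binary

10011000


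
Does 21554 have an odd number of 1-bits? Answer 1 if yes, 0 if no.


0b101010000110010 has 6 ones => parity 0

0


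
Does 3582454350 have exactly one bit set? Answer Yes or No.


0b11010101100001111110101001001110. Multiple bits set => No

No


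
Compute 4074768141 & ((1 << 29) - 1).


4074768141 & 536870911 = 316671757

316671757


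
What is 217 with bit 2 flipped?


217 ^ (1 << 2) = 217 ^ 4 = 221

221


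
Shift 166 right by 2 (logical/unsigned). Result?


0b10100110 >> 2 = 0b101001 = 41

41


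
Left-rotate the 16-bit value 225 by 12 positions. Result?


Rotate 0b11100001 left by 12 (16-bit) = 0b1000000001110 = 4110

4110


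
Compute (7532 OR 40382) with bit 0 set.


Step 1: 7532 | 40382 = 40446
Step 2: 40446 | (1 << 0) = 40446 | 1 = 40447

40447


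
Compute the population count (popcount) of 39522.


0b1001101001100010 has 7 set bits

7


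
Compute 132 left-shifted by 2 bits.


0b10000100 << 2 = 0b1000010000 = 528

528


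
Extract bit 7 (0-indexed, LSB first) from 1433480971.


0b1010101011100010010111100001011, position 7 = 0

0


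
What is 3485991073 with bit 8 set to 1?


3485991073 | (1 << 8) = 3485991073 | 256 = 3485991329

3485991329


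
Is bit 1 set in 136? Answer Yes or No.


0b10001000, bit 1 = 0. No

No


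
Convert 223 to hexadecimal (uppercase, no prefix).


223 = DF hex

DF


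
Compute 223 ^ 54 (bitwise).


0b11011111 ^ 0b110110 = 0b11101001 = 233

233


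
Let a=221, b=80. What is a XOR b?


221 ^ 80 = 141

141


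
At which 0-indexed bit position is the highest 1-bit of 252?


0b11111100. Highest set bit at position 7

7


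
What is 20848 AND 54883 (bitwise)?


0b101000101110000 & 0b1101011001100011 = 0b101000001100000 = 20576

20576


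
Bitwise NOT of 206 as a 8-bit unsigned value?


~0b11001110 = 0b110001 = 49 (8-bit unsigned)

49


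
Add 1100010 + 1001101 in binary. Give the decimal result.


1100010 + 1001101 = 10101111 = 175

175


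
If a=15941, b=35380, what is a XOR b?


15941 ^ 35380 = 46193

46193


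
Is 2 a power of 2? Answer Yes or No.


0b10. Only one bit set => Yes

Yes


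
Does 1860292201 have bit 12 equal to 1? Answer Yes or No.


0b1101110111000011100111001101001, bit 12 = 0. No

No


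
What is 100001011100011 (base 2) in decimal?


100001011100011 in decimal = 17123

17123


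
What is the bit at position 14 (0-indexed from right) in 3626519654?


0b11011000001010000100110001100110, position 14 = 1

1


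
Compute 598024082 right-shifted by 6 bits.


0b100011101001010001111110010010 >> 6 = 0b100011101001010001111110 = 9344126

9344126


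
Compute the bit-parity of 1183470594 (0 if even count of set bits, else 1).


0b1000110100010100101010000000010 has 10 ones => parity 0

0


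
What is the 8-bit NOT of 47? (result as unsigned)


~0b101111 = 0b11010000 = 208 (8-bit unsigned)

208
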